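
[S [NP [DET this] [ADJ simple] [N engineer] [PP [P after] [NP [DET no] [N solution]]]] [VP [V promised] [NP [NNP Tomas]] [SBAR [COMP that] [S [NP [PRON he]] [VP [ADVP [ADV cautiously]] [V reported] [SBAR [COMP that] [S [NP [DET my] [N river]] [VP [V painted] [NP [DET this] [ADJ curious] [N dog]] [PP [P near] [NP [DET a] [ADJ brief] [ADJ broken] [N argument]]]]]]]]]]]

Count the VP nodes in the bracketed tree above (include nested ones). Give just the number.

3

The VP constituents are: [VP promised Tomas that he cautiously reported that my river painted this curious dog near a brief broken argument]; [VP cautiously reported that my river painted this curious dog near a brief broken argument]; [VP painted this curious dog near a brief broken argument]. Total: 3.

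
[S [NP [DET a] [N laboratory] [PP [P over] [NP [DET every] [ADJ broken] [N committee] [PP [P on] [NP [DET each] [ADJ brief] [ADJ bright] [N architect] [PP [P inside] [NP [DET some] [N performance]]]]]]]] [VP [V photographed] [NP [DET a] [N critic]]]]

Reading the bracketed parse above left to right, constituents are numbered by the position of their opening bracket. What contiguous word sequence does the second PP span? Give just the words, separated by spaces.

In left-to-right order the PP constituents are "over every broken committee on each brief bright architect inside some performance"; "on each brief bright architect inside some performance"; "inside some performance". Number 2 is "on each brief bright architect inside some performance".

on each brief bright architect inside some performance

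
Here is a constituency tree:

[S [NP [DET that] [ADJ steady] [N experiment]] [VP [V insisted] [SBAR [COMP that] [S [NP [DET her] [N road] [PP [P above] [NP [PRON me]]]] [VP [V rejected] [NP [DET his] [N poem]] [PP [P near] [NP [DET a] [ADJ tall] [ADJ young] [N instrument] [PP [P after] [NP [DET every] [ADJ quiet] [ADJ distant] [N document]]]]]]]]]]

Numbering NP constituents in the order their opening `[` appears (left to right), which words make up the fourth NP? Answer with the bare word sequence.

The NP opening brackets appear, in order, over: "that steady experiment"; "her road above me"; "me"; "his poem"; "a tall young instrument after every quiet distant document"; "every quiet distant document". The fourth one spans "his poem".

his poem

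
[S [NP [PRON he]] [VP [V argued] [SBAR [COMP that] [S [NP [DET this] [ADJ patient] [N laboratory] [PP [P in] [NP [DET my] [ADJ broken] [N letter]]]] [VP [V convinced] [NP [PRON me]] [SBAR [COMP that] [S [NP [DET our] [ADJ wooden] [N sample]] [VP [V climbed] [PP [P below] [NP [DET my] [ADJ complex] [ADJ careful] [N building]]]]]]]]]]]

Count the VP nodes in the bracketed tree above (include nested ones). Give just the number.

Scanning left to right, an opening `[VP` appears at word positions 2, 11, 17 — 3 in total.

3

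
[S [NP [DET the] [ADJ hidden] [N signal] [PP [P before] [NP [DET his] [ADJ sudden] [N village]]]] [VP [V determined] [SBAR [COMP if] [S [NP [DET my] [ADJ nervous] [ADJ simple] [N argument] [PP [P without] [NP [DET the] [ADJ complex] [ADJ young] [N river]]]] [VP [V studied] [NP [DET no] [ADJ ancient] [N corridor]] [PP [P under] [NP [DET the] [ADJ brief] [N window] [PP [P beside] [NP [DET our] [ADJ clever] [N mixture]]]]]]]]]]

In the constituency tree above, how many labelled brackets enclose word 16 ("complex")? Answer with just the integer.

The word sits inside ADJ, which is inside NP, inside PP, inside NP, inside S, inside SBAR, inside VP, inside S — 8 brackets in all.

8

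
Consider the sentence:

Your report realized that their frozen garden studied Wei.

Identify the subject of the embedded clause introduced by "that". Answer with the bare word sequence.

their frozen garden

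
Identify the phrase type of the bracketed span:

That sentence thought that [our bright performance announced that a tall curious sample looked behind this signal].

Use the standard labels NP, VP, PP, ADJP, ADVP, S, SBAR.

S

The span is built around the head "announced" — a clause (S).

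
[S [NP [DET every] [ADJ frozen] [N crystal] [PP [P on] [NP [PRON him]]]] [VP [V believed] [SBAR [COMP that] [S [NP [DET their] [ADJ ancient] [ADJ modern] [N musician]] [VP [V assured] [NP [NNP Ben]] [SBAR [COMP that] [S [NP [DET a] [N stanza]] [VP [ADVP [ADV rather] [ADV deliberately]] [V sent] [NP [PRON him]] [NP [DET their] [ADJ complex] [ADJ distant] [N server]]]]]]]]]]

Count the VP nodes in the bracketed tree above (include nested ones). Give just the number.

3

Scanning left to right, an opening `[VP` appears at word positions 6, 12, 17 — 3 in total.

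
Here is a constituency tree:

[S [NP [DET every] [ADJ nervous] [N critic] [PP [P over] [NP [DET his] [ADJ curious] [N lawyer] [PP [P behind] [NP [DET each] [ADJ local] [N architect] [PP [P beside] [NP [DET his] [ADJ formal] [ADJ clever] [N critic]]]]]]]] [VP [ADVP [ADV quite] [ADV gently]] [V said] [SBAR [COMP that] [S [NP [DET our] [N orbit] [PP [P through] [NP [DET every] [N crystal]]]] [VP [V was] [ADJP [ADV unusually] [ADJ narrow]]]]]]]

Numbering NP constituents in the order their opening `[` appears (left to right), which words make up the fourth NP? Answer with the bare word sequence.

his formal clever critic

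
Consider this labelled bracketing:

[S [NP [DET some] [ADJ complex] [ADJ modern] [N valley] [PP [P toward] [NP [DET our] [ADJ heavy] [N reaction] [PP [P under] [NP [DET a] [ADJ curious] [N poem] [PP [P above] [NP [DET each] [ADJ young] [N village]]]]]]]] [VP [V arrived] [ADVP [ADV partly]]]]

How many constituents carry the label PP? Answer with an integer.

3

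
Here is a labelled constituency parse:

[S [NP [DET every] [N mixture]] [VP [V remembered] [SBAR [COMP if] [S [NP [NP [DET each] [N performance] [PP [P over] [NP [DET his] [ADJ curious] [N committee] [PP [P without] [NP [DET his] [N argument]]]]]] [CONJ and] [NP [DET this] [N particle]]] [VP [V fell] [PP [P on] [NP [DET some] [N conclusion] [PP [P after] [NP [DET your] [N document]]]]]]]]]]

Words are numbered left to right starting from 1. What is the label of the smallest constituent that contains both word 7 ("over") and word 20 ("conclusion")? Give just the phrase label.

Both words fall inside [S each performance over his curious committee without his argument and this particle fell on some conclusion after your document] (words 5–23), and no smaller constituent contains them both. Label: S.

S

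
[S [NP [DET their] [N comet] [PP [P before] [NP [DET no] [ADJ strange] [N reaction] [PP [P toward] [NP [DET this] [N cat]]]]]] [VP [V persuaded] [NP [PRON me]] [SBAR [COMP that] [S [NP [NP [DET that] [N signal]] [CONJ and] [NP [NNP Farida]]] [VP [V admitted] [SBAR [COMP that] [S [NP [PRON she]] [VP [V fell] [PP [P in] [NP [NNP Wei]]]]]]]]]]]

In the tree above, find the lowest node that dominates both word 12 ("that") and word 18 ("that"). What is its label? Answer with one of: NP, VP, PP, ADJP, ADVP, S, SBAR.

Both words fall inside [SBAR that that signal and Farida admitted that she fell in Wei] (words 12–22), and no smaller constituent contains them both. Label: SBAR.

SBAR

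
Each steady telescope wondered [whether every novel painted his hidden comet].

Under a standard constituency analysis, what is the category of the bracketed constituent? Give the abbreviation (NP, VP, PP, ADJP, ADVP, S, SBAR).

SBAR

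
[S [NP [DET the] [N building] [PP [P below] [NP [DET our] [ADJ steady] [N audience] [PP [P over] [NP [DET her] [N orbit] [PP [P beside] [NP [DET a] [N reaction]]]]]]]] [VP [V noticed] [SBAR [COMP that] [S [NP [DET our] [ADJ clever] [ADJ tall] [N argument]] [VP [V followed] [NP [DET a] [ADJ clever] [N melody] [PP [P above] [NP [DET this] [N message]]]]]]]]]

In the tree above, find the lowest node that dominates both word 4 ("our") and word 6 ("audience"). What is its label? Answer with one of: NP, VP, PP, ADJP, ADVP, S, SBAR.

Word 4 lies under S → NP → PP → NP → DET; word 6 lies under S → NP → PP → NP → N. The lowest shared node is the NP.

NP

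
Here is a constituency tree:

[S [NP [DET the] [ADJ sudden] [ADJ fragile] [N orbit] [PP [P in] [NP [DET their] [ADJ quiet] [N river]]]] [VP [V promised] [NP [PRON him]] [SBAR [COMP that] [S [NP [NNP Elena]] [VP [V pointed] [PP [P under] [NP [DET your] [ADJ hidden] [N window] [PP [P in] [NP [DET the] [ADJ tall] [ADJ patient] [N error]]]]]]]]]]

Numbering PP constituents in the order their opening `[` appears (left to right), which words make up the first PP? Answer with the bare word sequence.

In left-to-right order the PP constituents are "in their quiet river"; "under your hidden window in the tall patient error"; "in the tall patient error". Number 1 is "in their quiet river".

in their quiet river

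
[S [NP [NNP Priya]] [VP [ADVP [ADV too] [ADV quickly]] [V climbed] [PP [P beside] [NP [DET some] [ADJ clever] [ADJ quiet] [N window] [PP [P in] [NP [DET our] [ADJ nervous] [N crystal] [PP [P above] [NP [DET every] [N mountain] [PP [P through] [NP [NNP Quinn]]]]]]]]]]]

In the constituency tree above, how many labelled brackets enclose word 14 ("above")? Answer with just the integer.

Counting open brackets not yet closed at "above": [S [VP [PP [NP [PP [NP [PP [P = 8.

8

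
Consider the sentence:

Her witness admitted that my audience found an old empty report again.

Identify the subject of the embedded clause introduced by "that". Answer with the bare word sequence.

my audience

The subject of the embedded clause introduced by "that" is the NP immediately before the verb "found": "my audience".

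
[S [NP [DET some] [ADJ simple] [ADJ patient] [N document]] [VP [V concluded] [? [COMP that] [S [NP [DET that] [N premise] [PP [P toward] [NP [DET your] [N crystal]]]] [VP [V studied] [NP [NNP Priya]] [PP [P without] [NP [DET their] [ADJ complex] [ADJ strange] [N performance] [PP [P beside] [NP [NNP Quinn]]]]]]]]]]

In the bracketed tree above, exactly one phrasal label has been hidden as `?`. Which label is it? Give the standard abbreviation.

The `?` node immediately contains: COMP 'that', S. That is the internal structure of a subordinate clause, so the label is SBAR.

SBAR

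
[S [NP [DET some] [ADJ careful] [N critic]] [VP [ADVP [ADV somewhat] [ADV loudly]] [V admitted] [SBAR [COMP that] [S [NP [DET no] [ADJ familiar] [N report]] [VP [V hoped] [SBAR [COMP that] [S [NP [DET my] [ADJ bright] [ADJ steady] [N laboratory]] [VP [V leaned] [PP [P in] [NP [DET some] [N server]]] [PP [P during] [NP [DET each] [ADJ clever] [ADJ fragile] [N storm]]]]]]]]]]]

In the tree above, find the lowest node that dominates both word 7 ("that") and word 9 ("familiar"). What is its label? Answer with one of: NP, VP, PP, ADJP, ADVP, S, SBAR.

SBAR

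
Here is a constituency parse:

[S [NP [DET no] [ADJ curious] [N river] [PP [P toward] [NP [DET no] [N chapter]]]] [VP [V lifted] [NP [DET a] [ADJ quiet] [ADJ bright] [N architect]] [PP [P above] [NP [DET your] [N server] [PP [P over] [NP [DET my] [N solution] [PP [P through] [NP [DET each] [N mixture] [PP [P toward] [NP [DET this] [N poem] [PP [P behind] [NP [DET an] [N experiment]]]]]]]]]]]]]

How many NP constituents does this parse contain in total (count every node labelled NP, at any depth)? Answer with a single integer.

Scanning left to right, an opening `[NP` appears at word positions 1, 5, 8, 13, 16, 19, 22, 25 — 8 in total.

8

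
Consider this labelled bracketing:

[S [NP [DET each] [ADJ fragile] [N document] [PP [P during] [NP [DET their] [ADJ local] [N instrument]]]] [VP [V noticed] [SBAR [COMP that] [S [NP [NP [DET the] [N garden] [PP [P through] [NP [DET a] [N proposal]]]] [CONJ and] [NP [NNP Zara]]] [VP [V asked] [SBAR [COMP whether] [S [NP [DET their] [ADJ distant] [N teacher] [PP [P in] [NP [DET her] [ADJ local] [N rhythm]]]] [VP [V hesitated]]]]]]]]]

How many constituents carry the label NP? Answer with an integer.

8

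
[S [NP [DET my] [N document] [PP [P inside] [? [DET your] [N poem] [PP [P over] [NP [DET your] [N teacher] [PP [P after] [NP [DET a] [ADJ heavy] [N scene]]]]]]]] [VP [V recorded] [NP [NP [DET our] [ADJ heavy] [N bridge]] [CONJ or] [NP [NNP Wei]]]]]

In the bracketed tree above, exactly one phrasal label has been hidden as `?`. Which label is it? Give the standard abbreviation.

NP

Looking at what the `?` directly dominates — DET 'your', N 'poem', PP — this is a noun phrase (NP).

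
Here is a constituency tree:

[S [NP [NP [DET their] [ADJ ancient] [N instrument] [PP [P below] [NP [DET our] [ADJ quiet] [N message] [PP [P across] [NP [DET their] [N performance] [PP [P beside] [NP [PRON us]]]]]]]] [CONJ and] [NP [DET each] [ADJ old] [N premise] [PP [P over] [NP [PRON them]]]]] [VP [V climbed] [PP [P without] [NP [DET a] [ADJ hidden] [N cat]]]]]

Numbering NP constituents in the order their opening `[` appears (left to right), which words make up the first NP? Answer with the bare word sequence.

their ancient instrument below our quiet message across their performance beside us and each old premise over them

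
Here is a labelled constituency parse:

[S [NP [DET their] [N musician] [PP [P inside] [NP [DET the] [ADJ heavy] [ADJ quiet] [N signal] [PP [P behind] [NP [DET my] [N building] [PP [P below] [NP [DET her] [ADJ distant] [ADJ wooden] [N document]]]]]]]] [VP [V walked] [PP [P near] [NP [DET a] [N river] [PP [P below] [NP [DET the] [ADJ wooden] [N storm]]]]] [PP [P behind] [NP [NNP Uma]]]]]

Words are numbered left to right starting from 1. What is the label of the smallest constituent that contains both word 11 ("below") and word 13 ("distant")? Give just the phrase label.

Word 11 lies under S → NP → PP → NP → PP → NP → PP → P; word 13 lies under S → NP → PP → NP → PP → NP → PP → NP → ADJ. The lowest shared node is the PP.

PP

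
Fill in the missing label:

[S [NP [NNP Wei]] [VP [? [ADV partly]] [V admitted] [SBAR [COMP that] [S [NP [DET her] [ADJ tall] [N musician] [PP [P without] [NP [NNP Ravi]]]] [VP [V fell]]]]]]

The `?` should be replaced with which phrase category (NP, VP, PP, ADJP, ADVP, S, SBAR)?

A constituent whose immediate children are ADV 'partly' is an adverb phrase: ADVP.

ADVP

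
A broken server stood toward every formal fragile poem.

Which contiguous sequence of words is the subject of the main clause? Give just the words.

The subject of the main clause is the NP immediately before the verb "stood": "a broken server".

a broken server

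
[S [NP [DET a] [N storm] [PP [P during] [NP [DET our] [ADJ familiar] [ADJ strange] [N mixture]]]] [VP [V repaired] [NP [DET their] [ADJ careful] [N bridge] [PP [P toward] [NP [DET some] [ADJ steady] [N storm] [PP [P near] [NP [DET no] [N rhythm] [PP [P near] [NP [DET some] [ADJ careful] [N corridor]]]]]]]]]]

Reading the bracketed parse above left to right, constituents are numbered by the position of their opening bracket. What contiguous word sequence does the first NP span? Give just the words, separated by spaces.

a storm during our familiar strange mixture

In left-to-right order the NP constituents are "a storm during our familiar strange mixture"; "our familiar strange mixture"; "their careful bridge toward some steady storm near no rhythm near some careful corridor"; "some steady storm near no rhythm near some careful corridor"; "no rhythm near some careful corridor"; "some careful corridor". Number 1 is "a storm during our familiar strange mixture".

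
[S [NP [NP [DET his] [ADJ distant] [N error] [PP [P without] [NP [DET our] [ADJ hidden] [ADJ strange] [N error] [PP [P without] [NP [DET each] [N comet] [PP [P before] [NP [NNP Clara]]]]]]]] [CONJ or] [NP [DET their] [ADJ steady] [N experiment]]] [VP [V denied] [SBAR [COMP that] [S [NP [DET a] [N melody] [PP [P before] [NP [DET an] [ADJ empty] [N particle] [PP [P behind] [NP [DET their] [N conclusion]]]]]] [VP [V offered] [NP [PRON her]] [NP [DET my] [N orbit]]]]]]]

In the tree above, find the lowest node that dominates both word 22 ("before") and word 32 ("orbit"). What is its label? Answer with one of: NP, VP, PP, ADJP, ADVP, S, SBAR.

The smallest bracket enclosing both words is [S a melody before an empty particle behind their conclusion offered her my orbit], so the label is S.

S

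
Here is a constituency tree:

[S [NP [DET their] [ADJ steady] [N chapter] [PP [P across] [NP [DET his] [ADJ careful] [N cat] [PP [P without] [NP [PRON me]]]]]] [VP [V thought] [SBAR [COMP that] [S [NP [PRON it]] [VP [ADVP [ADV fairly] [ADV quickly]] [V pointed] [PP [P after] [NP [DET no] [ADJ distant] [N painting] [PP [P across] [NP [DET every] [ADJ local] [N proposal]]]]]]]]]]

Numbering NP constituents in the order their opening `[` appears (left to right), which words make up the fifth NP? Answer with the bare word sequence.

In left-to-right order the NP constituents are "their steady chapter across his careful cat without me"; "his careful cat without me"; "me"; "it"; "no distant painting across every local proposal"; "every local proposal". Number 5 is "no distant painting across every local proposal".

no distant painting across every local proposal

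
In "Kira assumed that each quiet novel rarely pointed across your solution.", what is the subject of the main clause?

Kira

"Kira" is the NP that combines with the VP headed by "assumed" to form the main clause — the subject.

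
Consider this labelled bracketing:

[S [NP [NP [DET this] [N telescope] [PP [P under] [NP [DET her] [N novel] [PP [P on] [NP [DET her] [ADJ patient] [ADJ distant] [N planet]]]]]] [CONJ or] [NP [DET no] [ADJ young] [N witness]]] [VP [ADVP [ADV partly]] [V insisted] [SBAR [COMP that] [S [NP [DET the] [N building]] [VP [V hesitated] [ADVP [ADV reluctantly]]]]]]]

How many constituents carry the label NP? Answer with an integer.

6

Scanning left to right, an opening `[NP` appears at word positions 1, 1, 4, 7, 12, 18 — 6 in total.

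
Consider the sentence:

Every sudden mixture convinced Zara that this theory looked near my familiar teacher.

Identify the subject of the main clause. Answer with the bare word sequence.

every sudden mixture

In the main clause the verb is "convinced"; the NP preceding it, "every sudden mixture", is the subject.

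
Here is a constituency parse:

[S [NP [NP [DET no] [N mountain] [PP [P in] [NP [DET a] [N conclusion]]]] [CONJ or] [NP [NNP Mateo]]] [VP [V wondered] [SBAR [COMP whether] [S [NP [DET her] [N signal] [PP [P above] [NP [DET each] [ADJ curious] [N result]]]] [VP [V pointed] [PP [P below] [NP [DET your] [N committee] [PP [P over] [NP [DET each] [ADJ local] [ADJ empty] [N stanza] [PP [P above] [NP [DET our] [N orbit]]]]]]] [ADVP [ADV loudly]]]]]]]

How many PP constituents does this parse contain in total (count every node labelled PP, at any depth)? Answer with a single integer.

5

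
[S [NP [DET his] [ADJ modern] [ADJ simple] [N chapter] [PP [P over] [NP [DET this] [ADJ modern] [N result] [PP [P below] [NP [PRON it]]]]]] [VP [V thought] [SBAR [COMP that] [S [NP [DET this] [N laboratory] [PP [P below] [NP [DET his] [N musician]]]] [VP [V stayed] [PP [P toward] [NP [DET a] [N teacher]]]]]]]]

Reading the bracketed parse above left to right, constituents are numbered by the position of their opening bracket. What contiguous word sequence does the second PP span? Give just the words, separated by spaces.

below it

In left-to-right order the PP constituents are "over this modern result below it"; "below it"; "below his musician"; "toward a teacher". Number 2 is "below it".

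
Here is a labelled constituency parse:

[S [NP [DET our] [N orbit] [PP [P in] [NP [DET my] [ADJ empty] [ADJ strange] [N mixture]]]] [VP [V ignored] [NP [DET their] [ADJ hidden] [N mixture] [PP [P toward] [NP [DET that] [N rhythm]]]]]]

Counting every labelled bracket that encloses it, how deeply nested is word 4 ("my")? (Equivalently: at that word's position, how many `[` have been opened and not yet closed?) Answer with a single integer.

5

The word sits inside DET, which is inside NP, inside PP, inside NP, inside S — 5 brackets in all.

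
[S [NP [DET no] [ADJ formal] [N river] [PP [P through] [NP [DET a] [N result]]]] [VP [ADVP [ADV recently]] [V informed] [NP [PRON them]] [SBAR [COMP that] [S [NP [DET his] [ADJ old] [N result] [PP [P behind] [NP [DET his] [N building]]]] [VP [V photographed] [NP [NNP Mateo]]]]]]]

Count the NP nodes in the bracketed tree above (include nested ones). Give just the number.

6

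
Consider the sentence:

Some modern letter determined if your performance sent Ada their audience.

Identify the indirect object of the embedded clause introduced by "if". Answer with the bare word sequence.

Ada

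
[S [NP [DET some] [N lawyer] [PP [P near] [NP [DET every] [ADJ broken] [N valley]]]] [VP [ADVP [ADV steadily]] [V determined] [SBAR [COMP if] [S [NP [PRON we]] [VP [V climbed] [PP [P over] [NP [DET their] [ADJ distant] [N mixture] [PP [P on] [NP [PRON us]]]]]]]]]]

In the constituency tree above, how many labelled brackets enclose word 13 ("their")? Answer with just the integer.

8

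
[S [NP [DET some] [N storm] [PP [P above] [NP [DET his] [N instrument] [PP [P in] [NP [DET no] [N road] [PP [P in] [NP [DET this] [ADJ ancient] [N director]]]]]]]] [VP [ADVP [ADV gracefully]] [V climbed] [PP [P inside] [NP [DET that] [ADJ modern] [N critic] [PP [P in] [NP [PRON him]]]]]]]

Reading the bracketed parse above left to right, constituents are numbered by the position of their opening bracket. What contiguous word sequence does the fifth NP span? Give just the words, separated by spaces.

that modern critic in him

In left-to-right order the NP constituents are "some storm above his instrument in no road in this ancient director"; "his instrument in no road in this ancient director"; "no road in this ancient director"; "this ancient director"; "that modern critic in him"; "him". Number 5 is "that modern critic in him".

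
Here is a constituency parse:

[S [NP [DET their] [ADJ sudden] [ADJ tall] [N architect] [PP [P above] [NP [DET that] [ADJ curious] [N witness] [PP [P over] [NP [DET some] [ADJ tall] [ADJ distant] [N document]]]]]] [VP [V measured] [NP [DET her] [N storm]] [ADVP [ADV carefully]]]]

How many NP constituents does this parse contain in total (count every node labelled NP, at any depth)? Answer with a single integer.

The NP constituents are: [NP their sudden tall architect above that curious witness over some tall distant document]; [NP that curious witness over some tall distant document]; [NP some tall distant document]; [NP her storm]. Total: 4.

4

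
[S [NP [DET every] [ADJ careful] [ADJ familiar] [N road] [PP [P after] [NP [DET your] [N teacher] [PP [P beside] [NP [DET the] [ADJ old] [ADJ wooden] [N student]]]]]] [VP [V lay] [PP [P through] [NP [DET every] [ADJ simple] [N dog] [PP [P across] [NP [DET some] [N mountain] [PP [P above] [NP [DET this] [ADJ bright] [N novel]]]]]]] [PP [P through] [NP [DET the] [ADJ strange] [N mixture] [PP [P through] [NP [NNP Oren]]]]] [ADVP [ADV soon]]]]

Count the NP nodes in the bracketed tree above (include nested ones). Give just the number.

8

Listing each NP by its span: [NP every careful familiar road after your teacher beside the old wooden student]; [NP your teacher beside the old wooden student]; [NP the old wooden student]; [NP every simple dog across some mountain above this bright novel]; [NP some mountain above this bright novel]; [NP this bright novel] … — that makes 8.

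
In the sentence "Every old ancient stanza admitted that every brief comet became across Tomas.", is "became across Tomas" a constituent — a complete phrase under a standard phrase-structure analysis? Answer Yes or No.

"became across Tomas" is exactly the verb phrase [VP became across Tomas], a complete constituent.

Yes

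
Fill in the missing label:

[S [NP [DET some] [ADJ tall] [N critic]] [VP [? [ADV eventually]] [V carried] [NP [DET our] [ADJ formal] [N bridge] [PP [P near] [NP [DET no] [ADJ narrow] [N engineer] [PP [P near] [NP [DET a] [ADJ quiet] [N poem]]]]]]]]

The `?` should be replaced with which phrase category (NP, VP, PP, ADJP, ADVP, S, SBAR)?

The `?` node immediately contains: ADV 'eventually'. That is the internal structure of an adverb phrase, so the label is ADVP.

ADVP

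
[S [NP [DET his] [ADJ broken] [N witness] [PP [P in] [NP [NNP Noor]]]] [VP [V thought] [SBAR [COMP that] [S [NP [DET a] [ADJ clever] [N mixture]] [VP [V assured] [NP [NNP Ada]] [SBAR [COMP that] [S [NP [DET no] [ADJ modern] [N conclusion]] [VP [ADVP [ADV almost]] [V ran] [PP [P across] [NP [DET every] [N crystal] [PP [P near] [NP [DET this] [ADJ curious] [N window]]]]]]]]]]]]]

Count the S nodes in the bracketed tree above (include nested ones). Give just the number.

3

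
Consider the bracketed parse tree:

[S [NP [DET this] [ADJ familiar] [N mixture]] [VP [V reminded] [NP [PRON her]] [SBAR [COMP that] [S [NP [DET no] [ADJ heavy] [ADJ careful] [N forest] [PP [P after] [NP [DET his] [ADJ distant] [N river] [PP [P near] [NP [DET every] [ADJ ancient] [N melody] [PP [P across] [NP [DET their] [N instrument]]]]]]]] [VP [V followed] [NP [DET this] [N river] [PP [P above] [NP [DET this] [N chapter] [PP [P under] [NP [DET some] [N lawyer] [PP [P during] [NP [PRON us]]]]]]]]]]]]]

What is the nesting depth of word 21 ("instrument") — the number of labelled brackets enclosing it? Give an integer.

12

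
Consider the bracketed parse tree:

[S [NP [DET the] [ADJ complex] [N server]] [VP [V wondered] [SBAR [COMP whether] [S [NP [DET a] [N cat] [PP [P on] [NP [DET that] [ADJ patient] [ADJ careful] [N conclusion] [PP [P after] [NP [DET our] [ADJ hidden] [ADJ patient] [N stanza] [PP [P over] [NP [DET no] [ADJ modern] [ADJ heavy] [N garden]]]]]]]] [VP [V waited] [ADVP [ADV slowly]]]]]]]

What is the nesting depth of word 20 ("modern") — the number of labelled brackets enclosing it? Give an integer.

12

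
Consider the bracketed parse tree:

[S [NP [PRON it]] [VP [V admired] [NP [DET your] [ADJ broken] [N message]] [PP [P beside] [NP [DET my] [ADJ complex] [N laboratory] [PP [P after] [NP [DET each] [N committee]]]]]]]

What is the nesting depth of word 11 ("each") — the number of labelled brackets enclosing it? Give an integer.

7

Counting open brackets not yet closed at "each": [S [VP [PP [NP [PP [NP [DET = 7.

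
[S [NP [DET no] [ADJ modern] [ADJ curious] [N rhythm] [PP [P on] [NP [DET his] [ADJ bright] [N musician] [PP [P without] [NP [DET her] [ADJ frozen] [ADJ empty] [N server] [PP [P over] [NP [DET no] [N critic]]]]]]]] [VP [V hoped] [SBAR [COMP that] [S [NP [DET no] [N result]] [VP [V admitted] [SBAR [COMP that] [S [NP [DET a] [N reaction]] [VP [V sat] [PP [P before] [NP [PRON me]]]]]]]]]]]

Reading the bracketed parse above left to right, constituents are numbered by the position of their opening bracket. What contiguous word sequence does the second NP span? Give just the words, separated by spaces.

his bright musician without her frozen empty server over no critic

In left-to-right order the NP constituents are "no modern curious rhythm on his bright musician without her frozen empty server over no critic"; "his bright musician without her frozen empty server over no critic"; "her frozen empty server over no critic"; "no critic"; "no result"; "a reaction"; "me". Number 2 is "his bright musician without her frozen empty server over no critic".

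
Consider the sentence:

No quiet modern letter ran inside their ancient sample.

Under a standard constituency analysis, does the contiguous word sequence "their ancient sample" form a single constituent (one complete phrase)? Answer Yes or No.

Yes

The sequence corresponds to a single NP node — the noun phrase "their ancient sample".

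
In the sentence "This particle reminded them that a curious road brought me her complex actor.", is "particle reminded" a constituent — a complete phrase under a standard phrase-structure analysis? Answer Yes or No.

No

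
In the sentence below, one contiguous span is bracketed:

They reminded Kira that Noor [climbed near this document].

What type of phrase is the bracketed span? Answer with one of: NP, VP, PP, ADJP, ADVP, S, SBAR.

The span is built around the verb "climbed" — a verb phrase (VP).

VP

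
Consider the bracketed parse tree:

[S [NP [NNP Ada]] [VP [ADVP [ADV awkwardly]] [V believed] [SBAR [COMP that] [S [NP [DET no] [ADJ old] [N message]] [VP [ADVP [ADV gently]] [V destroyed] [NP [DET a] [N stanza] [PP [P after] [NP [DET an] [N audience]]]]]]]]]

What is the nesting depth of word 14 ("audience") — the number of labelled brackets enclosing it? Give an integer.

9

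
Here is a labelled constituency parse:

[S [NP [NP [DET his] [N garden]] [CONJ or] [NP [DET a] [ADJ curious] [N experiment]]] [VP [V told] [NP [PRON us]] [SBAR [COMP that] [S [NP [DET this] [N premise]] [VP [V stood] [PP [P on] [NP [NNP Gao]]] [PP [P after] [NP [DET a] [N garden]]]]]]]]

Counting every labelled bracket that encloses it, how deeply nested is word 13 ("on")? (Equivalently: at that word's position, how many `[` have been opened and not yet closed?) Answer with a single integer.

7

Counting open brackets not yet closed at "on": [S [VP [SBAR [S [VP [PP [P = 7.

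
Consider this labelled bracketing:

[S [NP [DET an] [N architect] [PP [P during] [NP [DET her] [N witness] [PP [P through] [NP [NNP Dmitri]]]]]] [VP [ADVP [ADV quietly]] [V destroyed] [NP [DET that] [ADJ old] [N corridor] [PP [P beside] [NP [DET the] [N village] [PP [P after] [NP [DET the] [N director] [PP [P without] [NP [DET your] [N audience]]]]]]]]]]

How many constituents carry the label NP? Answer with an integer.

The NP constituents are: [NP an architect during her witness through Dmitri]; [NP her witness through Dmitri]; [NP Dmitri]; [NP that old corridor beside the village after the director without your audience]; [NP the village after the director without your audience]; [NP the director without your audience] …. Total: 7.

7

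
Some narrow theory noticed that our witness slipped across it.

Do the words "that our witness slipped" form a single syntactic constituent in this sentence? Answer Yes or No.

No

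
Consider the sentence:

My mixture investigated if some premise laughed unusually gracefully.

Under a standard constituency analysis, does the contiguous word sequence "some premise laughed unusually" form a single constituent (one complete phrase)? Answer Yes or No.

No

The smallest constituent containing the whole sequence is the clause [S some premise laughed unusually gracefully], but the sequence is only part of it — it straddles the boundary between noun phrase "some premise" and verb phrase "laughed unusually gracefully".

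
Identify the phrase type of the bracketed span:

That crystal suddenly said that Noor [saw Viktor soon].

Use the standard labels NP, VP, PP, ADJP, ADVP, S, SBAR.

VP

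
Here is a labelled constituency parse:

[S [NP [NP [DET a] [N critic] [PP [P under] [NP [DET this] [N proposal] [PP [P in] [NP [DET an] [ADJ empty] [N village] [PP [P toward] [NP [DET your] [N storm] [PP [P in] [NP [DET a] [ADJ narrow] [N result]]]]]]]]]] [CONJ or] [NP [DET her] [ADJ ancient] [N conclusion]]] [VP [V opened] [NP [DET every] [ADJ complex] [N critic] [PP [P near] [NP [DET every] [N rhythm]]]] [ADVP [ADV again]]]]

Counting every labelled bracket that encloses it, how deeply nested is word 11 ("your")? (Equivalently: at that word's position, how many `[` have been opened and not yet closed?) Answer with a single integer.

10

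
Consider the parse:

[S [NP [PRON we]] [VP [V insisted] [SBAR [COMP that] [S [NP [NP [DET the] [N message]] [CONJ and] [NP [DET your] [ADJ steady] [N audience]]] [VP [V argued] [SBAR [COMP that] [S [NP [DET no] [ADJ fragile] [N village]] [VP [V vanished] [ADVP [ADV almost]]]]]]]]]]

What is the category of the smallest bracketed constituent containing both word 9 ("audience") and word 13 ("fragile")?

The smallest bracket enclosing both words is [S the message and your steady audience argued that no fragile village vanished almost], so the label is S.

S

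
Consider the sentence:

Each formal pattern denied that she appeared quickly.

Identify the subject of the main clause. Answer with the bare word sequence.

The subject of the main clause is the NP immediately before the verb "denied": "each formal pattern".

each formal pattern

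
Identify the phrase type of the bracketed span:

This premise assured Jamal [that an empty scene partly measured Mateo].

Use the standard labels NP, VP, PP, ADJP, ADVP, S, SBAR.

SBAR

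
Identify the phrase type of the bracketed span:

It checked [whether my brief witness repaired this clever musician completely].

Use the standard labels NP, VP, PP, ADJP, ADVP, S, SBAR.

The bracketed span "whether my brief witness repaired this clever musician completely" is headed by "whether", making it a subordinate clause (SBAR).

SBAR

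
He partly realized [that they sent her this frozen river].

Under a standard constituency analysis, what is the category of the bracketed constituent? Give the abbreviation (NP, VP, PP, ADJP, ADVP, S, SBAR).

"that" is the head of the bracketed span, so the span is a subordinate clause: SBAR.

SBAR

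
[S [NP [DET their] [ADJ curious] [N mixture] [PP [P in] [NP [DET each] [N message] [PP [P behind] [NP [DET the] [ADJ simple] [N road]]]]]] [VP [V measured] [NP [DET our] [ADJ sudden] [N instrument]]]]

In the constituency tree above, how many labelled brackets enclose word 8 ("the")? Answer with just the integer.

7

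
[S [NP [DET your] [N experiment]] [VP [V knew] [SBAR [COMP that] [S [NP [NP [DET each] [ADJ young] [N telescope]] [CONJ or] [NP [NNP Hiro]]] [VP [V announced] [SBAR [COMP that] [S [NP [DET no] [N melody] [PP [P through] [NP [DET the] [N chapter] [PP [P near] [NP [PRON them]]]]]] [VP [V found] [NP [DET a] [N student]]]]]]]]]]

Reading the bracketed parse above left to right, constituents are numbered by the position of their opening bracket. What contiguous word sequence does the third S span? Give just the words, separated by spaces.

no melody through the chapter near them found a student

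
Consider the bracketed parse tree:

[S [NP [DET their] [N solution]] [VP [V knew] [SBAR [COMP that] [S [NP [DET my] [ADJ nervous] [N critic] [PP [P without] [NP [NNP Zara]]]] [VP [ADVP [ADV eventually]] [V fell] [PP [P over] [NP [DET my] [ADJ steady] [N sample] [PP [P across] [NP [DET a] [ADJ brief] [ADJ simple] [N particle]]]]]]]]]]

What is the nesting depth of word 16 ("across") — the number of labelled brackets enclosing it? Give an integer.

Path from the root down to the word: S → VP → SBAR → S → VP → PP → NP → PP → P. That is 9 enclosing brackets.

9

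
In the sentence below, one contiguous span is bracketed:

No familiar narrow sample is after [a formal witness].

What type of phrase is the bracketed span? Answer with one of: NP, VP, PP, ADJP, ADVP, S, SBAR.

The bracketed span "a formal witness" is headed by "witness", making it a noun phrase (NP).

NP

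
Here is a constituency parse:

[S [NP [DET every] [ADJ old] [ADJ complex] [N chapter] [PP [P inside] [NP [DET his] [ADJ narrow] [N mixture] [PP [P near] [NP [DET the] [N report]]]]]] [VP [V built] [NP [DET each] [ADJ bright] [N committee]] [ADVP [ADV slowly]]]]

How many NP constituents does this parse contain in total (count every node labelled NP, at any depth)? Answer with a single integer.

4

The NP constituents are: [NP every old complex chapter inside his narrow mixture near the report]; [NP his narrow mixture near the report]; [NP the report]; [NP each bright committee]. Total: 4.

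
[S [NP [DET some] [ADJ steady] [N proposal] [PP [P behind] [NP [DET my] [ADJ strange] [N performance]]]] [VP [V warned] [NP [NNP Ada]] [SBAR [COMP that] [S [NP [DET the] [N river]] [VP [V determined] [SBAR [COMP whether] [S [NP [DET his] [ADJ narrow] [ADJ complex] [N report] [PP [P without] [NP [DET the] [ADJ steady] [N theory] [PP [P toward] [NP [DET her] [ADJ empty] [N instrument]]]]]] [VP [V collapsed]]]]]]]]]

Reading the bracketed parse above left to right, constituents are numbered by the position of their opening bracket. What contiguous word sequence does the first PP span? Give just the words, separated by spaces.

In left-to-right order the PP constituents are "behind my strange performance"; "without the steady theory toward her empty instrument"; "toward her empty instrument". Number 1 is "behind my strange performance".

behind my strange performance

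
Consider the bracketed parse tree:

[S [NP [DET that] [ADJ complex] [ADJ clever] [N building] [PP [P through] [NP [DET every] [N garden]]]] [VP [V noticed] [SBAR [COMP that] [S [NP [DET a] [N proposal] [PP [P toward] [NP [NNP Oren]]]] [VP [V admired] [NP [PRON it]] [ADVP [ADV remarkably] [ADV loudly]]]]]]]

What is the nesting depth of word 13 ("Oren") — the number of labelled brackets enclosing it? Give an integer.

8

Counting open brackets not yet closed at "Oren": [S [VP [SBAR [S [NP [PP [NP [NNP = 8.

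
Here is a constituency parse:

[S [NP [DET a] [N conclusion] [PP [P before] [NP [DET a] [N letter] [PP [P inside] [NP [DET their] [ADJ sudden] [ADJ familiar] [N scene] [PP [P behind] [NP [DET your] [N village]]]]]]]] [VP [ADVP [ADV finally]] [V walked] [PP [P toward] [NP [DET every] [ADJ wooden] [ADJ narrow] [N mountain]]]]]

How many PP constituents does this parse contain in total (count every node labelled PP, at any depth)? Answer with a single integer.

4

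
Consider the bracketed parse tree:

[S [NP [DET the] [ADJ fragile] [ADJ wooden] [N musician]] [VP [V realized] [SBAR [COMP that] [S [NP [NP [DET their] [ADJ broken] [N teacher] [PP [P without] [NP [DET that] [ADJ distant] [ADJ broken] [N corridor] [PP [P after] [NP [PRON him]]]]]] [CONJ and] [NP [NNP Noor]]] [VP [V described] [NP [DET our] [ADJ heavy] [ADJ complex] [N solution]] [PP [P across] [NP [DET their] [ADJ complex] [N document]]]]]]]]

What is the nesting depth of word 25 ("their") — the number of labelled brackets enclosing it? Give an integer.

8

Counting open brackets not yet closed at "their": [S [VP [SBAR [S [VP [PP [NP [DET = 8.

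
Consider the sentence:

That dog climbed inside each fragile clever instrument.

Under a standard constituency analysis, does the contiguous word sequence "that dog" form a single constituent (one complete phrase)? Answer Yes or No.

"that dog" is exactly the noun phrase [NP that dog], a complete constituent.

Yes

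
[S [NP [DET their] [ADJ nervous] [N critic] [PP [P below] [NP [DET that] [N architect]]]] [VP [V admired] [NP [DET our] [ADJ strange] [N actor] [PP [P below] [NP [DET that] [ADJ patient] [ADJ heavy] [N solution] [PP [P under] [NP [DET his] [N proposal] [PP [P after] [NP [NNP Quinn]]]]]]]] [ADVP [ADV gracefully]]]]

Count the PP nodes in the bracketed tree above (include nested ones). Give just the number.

Scanning left to right, an opening `[PP` appears at word positions 4, 11, 16, 19 — 4 in total.

4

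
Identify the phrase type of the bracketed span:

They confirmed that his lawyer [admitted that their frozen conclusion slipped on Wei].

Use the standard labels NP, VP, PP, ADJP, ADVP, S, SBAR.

The bracketed span "admitted that their frozen conclusion slipped on Wei" is headed by "admitted", making it a verb phrase (VP).

VP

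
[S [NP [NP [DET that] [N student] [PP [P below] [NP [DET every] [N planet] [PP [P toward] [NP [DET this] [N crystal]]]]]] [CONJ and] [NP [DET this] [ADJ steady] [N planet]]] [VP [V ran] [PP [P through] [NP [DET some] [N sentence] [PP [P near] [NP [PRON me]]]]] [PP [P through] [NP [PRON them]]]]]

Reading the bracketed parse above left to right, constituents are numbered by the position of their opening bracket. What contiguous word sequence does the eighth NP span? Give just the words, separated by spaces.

The NP opening brackets appear, in order, over: "that student below every planet toward this crystal and this steady planet"; "that student below every planet toward this crystal"; "every planet toward this crystal"; "this crystal"; "this steady planet"; "some sentence near me"; "me"; "them". The eighth one spans "them".

them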